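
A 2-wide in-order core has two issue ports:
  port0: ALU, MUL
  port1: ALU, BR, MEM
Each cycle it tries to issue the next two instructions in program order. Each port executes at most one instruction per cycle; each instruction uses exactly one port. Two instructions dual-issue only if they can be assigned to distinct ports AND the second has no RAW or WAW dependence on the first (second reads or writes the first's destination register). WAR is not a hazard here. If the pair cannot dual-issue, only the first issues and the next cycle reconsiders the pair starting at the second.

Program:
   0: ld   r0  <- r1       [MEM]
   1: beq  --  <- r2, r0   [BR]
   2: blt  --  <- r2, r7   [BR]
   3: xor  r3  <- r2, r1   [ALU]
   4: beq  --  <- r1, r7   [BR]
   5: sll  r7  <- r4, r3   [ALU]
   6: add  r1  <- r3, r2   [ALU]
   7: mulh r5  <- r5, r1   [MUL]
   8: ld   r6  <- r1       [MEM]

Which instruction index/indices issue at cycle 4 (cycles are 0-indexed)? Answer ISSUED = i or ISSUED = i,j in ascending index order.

[0] i0  ld.MEM  -- no-port MEM/BR
[1] i1  beq.BR  -- no-port BR/BR
[2] i2/i3  blt.BR xor.ALU  -- pair
[3] i4/i5  beq.BR sll.ALU  -- pair
[4] i6  add.ALU  -- RAW r1
[5] i7/i8  mulh.MUL ld.MEM  -- pair

ISSUED = 6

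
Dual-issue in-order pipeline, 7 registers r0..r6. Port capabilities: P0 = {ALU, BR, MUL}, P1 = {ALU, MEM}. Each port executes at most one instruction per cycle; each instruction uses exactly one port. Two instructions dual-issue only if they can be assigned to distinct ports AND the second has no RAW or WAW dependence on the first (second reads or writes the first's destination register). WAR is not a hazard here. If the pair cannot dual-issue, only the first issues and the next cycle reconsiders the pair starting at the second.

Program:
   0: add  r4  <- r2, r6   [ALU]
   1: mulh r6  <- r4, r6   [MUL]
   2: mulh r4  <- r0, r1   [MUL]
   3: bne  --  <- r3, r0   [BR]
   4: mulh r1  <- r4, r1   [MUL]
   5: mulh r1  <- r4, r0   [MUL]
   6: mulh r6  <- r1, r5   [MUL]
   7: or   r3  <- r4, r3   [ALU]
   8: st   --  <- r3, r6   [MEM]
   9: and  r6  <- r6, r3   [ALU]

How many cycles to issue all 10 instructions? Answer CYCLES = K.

#0 head=0: add i0 RAW r4
#1 head=1: mulh i1 no-port MUL/MUL
#2 head=2: mulh i2 no-port MUL/BR
#3 head=3: bne i3 no-port BR/MUL
#4 head=4: mulh i4 no-port MUL/MUL
#5 head=5: mulh i5 no-port MUL/MUL
#6 head=6: mulh or i6&i7 pair
#7 head=8: st and i8&i9 pair

CYCLES = 8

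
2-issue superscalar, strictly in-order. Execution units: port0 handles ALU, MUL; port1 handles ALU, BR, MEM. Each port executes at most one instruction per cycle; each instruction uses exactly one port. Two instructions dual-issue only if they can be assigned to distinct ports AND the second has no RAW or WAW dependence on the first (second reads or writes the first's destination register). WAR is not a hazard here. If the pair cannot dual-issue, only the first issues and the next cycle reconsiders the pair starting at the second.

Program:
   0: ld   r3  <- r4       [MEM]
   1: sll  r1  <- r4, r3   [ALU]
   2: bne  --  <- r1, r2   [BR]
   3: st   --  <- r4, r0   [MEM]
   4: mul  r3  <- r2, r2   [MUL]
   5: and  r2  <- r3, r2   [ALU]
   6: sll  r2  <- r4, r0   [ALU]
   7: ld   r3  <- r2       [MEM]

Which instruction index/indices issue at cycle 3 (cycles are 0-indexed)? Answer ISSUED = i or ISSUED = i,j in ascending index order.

#0 head=0: ld i0 RAW r3
#1 head=1: sll i1 RAW r1
#2 head=2: bne i2 no-port BR/MEM
#3 head=3: st;mul i3&i4 2-wide
#4 head=5: and i5 WAW r2
#5 head=6: sll i6 RAW r2
#6 head=7: ld i7 tail

ISSUED = 3,4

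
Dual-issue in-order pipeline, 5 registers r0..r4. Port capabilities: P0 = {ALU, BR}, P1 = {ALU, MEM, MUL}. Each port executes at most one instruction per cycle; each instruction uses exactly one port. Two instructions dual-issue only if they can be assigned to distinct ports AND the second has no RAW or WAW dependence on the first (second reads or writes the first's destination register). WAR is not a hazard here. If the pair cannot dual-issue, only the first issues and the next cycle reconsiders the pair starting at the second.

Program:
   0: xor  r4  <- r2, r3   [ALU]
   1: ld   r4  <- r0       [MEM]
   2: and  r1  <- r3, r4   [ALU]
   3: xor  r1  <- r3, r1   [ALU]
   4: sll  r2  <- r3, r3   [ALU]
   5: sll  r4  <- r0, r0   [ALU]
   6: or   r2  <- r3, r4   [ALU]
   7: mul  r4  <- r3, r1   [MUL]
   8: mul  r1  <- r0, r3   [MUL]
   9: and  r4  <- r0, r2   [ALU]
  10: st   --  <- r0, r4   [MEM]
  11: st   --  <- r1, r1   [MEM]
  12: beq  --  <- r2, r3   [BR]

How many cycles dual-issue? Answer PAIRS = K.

PAIRS = 4

0. xor @i0  | WAW r4
1. ld @i1  | RAW r4
2. and @i2  | RAW+WAW r1
3. xor/sll @i3,i4  | 2-wide
4. sll @i5  | RAW r4
5. or/mul @i6,i7  | 2-wide
6. mul/and @i8,i9  | 2-wide
7. st @i10  | no-port MEM/MEM
8. st/beq @i11,i12  | 2-wide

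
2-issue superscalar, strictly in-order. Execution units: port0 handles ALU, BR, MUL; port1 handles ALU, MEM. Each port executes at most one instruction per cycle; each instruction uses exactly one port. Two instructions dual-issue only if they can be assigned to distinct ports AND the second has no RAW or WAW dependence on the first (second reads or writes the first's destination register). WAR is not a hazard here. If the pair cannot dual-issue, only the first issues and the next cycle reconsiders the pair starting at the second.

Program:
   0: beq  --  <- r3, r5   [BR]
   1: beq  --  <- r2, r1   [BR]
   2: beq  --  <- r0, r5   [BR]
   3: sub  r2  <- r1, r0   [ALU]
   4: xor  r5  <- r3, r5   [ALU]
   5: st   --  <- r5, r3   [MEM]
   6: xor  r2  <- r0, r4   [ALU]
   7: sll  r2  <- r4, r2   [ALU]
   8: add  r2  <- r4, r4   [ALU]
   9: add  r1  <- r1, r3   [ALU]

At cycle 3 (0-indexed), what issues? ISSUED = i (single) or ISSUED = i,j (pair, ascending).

ISSUED = 4

t=0 i0:beq.BR ; no-port BR/BR
t=1 i1:beq.BR ; no-port BR/BR
t=2 i2/i3:beq.BR;sub.ALU ; 2-wide
t=3 i4:xor.ALU ; RAW r5
t=4 i5/i6:st.MEM;xor.ALU ; 2-wide
t=5 i7:sll.ALU ; WAW r2
t=6 i8/i9:add.ALU;add.ALU ; 2-wide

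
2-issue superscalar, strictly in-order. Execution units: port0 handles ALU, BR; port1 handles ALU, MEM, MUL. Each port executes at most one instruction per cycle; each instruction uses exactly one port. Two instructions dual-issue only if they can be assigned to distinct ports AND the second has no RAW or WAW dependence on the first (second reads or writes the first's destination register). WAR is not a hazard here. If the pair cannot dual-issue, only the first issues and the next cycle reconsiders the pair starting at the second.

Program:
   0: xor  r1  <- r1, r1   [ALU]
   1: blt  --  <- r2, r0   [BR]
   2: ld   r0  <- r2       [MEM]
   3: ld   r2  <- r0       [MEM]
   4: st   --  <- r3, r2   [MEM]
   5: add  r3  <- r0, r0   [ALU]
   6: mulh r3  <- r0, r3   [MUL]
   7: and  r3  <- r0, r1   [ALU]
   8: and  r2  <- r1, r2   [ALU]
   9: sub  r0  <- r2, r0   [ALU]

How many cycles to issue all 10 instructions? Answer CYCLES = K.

#0 head=0: xor.ALU;blt.BR i0&i1 pair
#1 head=2: ld.MEM i2 no-port MEM/MEM
#2 head=3: ld.MEM i3 no-port MEM/MEM
#3 head=4: st.MEM;add.ALU i4&i5 pair
#4 head=6: mulh.MUL i6 WAW r3
#5 head=7: and.ALU;and.ALU i7&i8 pair
#6 head=9: sub.ALU i9 tail

CYCLES = 7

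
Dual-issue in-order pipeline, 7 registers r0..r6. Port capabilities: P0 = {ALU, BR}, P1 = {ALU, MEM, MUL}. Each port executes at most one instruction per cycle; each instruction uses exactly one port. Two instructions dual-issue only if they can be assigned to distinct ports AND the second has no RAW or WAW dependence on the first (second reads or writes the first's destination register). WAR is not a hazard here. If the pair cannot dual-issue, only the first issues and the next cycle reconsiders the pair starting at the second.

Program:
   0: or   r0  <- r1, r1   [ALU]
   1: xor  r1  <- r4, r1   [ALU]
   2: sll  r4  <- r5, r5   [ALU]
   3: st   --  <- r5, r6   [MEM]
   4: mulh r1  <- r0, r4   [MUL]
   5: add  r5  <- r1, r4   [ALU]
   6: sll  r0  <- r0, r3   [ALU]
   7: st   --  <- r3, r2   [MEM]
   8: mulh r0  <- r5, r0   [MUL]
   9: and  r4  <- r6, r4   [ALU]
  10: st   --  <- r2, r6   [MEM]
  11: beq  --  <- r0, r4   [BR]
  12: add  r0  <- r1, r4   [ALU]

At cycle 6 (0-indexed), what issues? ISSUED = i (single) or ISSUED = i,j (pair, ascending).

ISSUED = 10,11

#0 head=0: or+xor i0,i1 pair
#1 head=2: sll+st i2,i3 pair
#2 head=4: mulh i4 RAW r1
#3 head=5: add+sll i5,i6 pair
#4 head=7: st i7 no-port MEM/MUL
#5 head=8: mulh+and i8,i9 pair
#6 head=10: st+beq i10,i11 pair
#7 head=12: add i12 tail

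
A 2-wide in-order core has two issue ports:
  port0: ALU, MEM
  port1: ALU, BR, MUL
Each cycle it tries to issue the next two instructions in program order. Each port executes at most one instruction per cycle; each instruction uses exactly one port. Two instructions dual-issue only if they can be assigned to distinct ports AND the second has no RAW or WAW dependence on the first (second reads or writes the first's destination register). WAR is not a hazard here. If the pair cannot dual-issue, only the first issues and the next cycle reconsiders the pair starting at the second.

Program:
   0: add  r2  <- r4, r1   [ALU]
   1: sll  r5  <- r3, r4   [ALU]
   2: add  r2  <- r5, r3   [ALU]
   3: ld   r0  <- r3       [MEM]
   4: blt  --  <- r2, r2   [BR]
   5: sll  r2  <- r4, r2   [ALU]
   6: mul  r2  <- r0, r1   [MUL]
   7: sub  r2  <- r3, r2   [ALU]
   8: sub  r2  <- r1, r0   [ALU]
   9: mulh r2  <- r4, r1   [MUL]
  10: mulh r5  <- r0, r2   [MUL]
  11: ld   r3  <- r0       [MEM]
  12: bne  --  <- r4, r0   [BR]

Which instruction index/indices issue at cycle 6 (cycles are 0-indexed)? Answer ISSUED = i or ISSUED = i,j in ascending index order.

#0 head=0: add.ALU/sll.ALU i0+i1 pair
#1 head=2: add.ALU/ld.MEM i2+i3 pair
#2 head=4: blt.BR/sll.ALU i4+i5 pair
#3 head=6: mul.MUL i6 RAW+WAW r2
#4 head=7: sub.ALU i7 WAW r2
#5 head=8: sub.ALU i8 WAW r2
#6 head=9: mulh.MUL i9 no-port MUL/MUL
#7 head=10: mulh.MUL/ld.MEM i10+i11 pair
#8 head=12: bne.BR i12 tail

ISSUED = 9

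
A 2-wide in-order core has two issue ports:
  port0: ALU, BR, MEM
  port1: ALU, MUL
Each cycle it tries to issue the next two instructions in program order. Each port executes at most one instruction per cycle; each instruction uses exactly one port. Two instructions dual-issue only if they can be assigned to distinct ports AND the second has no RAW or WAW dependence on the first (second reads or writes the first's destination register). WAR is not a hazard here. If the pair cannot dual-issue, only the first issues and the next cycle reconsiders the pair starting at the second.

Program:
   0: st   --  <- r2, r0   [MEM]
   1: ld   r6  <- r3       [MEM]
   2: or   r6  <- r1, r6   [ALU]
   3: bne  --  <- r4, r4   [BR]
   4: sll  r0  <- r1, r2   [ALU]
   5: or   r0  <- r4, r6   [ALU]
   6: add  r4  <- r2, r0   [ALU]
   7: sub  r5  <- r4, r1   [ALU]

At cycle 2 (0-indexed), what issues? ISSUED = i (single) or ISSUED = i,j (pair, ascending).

ISSUED = 2,3

  cy0 -> i0 (st) no-port MEM/MEM
  cy1 -> i1 (ld) RAW+WAW r6
  cy2 -> i2/i3 (or bne) pair
  cy3 -> i4 (sll) WAW r0
  cy4 -> i5 (or) RAW r0
  cy5 -> i6 (add) RAW r4
  cy6 -> i7 (sub) tail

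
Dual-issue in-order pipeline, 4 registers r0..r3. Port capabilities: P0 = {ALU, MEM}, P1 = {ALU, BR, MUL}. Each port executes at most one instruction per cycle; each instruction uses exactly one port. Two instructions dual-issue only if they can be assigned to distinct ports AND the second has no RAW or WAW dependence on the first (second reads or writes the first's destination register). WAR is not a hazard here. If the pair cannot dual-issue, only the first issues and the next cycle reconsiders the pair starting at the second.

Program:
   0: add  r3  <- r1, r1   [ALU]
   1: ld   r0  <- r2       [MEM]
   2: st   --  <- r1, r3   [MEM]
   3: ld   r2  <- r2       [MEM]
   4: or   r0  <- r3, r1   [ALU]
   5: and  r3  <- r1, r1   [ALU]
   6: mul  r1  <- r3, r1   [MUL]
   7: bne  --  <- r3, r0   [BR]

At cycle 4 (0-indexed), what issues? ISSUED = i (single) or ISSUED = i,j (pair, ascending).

c0: i0,i1 add/ld  dual
c1: i2 st  no-port MEM/MEM
c2: i3,i4 ld/or  dual
c3: i5 and  RAW r3
c4: i6 mul  no-port MUL/BR
c5: i7 bne  tail

ISSUED = 6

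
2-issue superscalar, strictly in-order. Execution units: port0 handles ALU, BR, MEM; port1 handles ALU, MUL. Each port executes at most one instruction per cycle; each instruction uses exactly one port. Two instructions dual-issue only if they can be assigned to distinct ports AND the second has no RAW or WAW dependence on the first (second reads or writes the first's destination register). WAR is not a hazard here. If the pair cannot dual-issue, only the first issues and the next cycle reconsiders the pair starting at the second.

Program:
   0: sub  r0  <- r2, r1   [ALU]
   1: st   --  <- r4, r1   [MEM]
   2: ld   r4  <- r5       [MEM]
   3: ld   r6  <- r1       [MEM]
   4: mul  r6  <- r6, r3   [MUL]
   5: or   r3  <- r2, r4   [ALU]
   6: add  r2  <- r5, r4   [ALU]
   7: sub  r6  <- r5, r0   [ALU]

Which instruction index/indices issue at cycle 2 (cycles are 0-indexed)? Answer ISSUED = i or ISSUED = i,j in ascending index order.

ISSUED = 3

  cy0 -> i0&i1 (sub;st) dual
  cy1 -> i2 (ld) no-port MEM/MEM
  cy2 -> i3 (ld) RAW+WAW r6
  cy3 -> i4&i5 (mul;or) dual
  cy4 -> i6&i7 (add;sub) dual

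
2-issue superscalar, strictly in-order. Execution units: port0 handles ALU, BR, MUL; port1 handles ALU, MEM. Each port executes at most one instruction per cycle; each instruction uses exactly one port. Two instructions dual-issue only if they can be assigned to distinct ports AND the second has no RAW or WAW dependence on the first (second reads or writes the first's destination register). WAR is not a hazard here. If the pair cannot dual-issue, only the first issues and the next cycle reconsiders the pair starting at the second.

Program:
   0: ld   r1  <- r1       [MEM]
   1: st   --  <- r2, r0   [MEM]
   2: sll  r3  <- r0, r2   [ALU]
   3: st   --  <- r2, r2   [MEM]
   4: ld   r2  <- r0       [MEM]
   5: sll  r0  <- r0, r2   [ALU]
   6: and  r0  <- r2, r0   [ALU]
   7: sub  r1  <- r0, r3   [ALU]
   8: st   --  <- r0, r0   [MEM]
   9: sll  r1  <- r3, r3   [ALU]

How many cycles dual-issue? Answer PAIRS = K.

PAIRS = 2

  cy0 -> i0 (ld) no-port MEM/MEM
  cy1 -> i1+i2 (st;sll) dual
  cy2 -> i3 (st) no-port MEM/MEM
  cy3 -> i4 (ld) RAW r2
  cy4 -> i5 (sll) RAW+WAW r0
  cy5 -> i6 (and) RAW r0
  cy6 -> i7+i8 (sub;st) dual
  cy7 -> i9 (sll) tail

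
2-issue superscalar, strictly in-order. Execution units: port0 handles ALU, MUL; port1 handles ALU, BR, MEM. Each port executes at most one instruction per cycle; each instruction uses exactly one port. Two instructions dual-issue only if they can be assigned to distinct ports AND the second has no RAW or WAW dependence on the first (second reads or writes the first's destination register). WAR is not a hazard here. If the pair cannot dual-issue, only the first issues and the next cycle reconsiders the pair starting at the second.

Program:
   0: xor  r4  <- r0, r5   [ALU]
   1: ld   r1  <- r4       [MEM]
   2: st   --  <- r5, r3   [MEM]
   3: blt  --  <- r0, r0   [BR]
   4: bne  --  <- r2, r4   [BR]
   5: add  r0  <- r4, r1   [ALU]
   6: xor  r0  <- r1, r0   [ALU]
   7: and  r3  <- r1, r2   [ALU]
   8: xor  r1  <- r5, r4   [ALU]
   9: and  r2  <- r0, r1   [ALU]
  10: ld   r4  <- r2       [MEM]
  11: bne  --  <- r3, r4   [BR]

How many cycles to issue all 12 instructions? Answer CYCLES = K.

CYCLES = 10

c0: i0 xor.ALU  RAW r4
c1: i1 ld.MEM  no-port MEM/MEM
c2: i2 st.MEM  no-port MEM/BR
c3: i3 blt.BR  no-port BR/BR
c4: i4,i5 bne.BR add.ALU  pair
c5: i6,i7 xor.ALU and.ALU  pair
c6: i8 xor.ALU  RAW r1
c7: i9 and.ALU  RAW r2
c8: i10 ld.MEM  no-port MEM/BR
c9: i11 bne.BR  tail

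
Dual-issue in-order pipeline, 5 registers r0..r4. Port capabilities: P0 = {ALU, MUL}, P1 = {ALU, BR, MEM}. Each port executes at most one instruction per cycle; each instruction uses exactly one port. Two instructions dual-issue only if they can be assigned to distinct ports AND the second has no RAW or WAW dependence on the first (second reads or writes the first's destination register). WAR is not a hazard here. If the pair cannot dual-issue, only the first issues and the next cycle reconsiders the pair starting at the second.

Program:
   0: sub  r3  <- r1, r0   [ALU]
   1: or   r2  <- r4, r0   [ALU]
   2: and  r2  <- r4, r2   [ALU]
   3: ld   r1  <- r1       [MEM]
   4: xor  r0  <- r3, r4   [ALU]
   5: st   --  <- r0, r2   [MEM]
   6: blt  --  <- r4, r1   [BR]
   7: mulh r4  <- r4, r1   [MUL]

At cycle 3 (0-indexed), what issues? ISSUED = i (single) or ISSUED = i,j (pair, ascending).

ISSUED = 5

  cy0 -> i0&i1 (sub.ALU or.ALU) pair
  cy1 -> i2&i3 (and.ALU ld.MEM) pair
  cy2 -> i4 (xor.ALU) RAW r0
  cy3 -> i5 (st.MEM) no-port MEM/BR
  cy4 -> i6&i7 (blt.BR mulh.MUL) pair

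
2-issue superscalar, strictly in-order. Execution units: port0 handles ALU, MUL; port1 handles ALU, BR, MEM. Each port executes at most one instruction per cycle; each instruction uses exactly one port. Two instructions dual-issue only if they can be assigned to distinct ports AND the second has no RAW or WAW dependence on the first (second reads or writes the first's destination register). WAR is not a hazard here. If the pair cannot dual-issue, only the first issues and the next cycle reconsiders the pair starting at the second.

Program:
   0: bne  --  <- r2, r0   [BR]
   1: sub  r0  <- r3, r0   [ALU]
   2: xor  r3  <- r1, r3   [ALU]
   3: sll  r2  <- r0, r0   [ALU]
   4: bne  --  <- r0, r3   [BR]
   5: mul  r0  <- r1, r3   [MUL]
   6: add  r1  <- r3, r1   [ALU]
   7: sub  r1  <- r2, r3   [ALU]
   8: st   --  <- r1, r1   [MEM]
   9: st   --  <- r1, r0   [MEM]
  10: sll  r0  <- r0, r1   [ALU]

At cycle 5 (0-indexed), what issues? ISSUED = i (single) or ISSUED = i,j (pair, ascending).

t=0 i0/i1:bne+sub ; pair
t=1 i2/i3:xor+sll ; pair
t=2 i4/i5:bne+mul ; pair
t=3 i6:add ; WAW r1
t=4 i7:sub ; RAW r1
t=5 i8:st ; no-port MEM/MEM
t=6 i9/i10:st+sll ; pair

ISSUED = 8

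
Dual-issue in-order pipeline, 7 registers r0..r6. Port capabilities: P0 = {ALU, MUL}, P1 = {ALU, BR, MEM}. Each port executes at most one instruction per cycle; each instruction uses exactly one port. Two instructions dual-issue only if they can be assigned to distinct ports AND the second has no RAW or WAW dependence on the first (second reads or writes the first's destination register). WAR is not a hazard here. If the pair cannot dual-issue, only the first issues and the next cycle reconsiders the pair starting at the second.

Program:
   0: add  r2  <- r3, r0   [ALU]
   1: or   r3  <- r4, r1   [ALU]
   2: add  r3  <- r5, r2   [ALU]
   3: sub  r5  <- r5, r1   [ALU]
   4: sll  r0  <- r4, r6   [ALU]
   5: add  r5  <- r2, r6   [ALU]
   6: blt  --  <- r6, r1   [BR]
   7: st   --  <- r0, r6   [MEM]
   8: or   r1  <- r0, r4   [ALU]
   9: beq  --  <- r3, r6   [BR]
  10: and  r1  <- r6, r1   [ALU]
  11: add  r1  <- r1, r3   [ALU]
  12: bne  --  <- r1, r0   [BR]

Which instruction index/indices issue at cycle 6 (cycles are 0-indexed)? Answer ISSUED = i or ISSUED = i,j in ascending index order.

ISSUED = 11

[0] i0/i1  add+or  -- pair
[1] i2/i3  add+sub  -- pair
[2] i4/i5  sll+add  -- pair
[3] i6  blt  -- no-port BR/MEM
[4] i7/i8  st+or  -- pair
[5] i9/i10  beq+and  -- pair
[6] i11  add  -- RAW r1
[7] i12  bne  -- tail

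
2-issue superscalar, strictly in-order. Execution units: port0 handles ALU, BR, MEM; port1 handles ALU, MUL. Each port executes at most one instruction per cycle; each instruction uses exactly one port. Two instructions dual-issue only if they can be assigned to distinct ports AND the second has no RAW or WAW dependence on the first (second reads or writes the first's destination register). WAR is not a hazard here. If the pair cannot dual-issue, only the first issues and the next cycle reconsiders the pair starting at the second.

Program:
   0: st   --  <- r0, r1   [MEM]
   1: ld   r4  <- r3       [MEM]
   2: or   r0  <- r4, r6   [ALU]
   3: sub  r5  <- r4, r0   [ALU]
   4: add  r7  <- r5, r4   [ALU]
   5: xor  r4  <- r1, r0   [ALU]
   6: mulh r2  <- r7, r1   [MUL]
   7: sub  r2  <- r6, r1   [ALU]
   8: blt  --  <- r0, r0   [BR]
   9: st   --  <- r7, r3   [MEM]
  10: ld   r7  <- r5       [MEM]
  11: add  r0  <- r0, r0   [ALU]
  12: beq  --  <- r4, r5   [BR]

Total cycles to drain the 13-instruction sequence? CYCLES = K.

t=0 i0:st ; no-port MEM/MEM
t=1 i1:ld ; RAW r4
t=2 i2:or ; RAW r0
t=3 i3:sub ; RAW r5
t=4 i4&i5:add+xor ; dual
t=5 i6:mulh ; WAW r2
t=6 i7&i8:sub+blt ; dual
t=7 i9:st ; no-port MEM/MEM
t=8 i10&i11:ld+add ; dual
t=9 i12:beq ; tail

CYCLES = 10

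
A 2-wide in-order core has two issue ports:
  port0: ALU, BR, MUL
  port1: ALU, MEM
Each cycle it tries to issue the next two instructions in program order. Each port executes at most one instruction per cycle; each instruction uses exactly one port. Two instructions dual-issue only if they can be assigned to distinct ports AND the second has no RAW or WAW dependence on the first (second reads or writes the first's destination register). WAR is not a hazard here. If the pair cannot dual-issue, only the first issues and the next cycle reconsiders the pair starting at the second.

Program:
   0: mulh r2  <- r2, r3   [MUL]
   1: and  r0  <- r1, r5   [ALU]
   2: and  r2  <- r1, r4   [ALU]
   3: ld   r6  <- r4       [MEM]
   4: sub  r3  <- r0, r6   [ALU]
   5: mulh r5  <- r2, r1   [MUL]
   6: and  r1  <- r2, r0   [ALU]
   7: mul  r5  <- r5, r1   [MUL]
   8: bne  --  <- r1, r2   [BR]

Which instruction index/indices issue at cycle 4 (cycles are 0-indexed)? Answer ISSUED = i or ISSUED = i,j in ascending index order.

0. mulh.MUL and.ALU @i0/i1  | pair
1. and.ALU ld.MEM @i2/i3  | pair
2. sub.ALU mulh.MUL @i4/i5  | pair
3. and.ALU @i6  | RAW r1
4. mul.MUL @i7  | no-port MUL/BR
5. bne.BR @i8  | tail

ISSUED = 7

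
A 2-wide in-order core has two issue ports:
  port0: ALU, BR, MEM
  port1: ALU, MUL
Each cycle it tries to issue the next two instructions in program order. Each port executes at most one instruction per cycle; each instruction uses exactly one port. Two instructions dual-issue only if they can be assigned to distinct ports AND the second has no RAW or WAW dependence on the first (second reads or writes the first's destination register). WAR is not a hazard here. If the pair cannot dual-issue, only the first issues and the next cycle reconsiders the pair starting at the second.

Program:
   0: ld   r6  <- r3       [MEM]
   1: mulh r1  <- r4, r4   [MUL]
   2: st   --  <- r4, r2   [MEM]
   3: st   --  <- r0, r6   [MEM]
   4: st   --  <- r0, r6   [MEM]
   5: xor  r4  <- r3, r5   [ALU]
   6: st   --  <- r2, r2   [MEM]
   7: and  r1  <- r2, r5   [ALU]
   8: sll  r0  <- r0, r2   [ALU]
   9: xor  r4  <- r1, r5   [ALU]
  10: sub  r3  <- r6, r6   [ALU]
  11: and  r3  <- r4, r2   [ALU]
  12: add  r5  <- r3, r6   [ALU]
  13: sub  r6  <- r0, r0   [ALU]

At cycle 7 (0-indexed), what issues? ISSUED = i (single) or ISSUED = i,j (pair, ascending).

ISSUED = 11

0. ld mulh @i0&i1  | pair
1. st @i2  | no-port MEM/MEM
2. st @i3  | no-port MEM/MEM
3. st xor @i4&i5  | pair
4. st and @i6&i7  | pair
5. sll xor @i8&i9  | pair
6. sub @i10  | WAW r3
7. and @i11  | RAW r3
8. add sub @i12&i13  | pair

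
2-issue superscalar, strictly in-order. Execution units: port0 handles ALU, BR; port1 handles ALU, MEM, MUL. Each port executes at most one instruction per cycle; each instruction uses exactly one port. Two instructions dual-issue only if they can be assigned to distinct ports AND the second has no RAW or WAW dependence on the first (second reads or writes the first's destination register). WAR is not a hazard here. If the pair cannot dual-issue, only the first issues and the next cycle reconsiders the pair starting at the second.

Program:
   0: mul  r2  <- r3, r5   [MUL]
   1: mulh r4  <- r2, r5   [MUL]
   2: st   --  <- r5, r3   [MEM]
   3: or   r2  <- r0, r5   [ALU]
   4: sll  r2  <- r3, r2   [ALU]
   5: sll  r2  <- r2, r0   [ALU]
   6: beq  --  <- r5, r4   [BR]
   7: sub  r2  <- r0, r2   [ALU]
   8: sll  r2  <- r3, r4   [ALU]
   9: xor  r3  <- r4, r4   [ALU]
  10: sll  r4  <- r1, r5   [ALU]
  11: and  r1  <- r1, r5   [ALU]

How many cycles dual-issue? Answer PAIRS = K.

PAIRS = 4

c0: i0 mul  no-port MUL/MUL
c1: i1 mulh  no-port MUL/MEM
c2: i2+i3 st or  pair
c3: i4 sll  RAW+WAW r2
c4: i5+i6 sll beq  pair
c5: i7 sub  WAW r2
c6: i8+i9 sll xor  pair
c7: i10+i11 sll and  pair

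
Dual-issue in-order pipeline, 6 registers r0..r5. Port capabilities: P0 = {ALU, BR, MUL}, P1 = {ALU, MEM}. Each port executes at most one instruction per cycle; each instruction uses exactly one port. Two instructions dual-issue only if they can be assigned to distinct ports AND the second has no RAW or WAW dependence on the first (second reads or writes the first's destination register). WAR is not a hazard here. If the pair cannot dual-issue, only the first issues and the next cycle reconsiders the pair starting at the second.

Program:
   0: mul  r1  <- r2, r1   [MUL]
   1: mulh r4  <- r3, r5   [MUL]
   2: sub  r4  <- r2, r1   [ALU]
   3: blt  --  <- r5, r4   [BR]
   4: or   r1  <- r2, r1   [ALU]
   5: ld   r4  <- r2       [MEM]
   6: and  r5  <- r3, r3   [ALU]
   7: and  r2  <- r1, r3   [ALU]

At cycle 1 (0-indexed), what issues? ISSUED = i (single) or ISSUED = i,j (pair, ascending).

  cy0 -> i0 (mul.MUL) no-port MUL/MUL
  cy1 -> i1 (mulh.MUL) WAW r4
  cy2 -> i2 (sub.ALU) RAW r4
  cy3 -> i3+i4 (blt.BR;or.ALU) pair
  cy4 -> i5+i6 (ld.MEM;and.ALU) pair
  cy5 -> i7 (and.ALU) tail

ISSUED = 1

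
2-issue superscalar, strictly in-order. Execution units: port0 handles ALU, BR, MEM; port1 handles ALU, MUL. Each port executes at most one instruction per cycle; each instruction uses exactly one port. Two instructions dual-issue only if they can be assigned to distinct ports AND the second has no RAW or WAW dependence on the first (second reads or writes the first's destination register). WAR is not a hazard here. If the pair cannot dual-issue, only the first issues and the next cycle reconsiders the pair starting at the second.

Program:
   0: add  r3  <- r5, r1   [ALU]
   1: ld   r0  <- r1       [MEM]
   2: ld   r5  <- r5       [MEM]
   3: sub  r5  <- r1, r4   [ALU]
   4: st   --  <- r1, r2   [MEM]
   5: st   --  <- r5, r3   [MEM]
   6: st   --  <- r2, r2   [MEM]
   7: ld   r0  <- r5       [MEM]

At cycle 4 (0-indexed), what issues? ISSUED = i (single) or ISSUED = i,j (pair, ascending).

  cy0 -> i0&i1 (add;ld) pair
  cy1 -> i2 (ld) WAW r5
  cy2 -> i3&i4 (sub;st) pair
  cy3 -> i5 (st) no-port MEM/MEM
  cy4 -> i6 (st) no-port MEM/MEM
  cy5 -> i7 (ld) tail

ISSUED = 6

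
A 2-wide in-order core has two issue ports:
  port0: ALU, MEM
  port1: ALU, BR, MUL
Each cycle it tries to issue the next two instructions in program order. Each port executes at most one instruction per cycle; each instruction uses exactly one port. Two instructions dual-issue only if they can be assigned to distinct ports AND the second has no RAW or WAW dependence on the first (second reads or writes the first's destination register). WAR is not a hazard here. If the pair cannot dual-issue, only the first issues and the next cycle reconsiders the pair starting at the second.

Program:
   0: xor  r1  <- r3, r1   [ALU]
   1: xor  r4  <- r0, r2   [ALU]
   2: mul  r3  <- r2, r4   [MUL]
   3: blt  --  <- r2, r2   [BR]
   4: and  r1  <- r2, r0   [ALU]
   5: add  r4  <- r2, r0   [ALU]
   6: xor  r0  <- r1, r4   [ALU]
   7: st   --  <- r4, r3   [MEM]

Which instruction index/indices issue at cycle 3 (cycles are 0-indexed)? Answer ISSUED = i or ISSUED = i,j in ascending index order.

ISSUED = 5

#0 head=0: xor;xor i0/i1 dual
#1 head=2: mul i2 no-port MUL/BR
#2 head=3: blt;and i3/i4 dual
#3 head=5: add i5 RAW r4
#4 head=6: xor;st i6/i7 dual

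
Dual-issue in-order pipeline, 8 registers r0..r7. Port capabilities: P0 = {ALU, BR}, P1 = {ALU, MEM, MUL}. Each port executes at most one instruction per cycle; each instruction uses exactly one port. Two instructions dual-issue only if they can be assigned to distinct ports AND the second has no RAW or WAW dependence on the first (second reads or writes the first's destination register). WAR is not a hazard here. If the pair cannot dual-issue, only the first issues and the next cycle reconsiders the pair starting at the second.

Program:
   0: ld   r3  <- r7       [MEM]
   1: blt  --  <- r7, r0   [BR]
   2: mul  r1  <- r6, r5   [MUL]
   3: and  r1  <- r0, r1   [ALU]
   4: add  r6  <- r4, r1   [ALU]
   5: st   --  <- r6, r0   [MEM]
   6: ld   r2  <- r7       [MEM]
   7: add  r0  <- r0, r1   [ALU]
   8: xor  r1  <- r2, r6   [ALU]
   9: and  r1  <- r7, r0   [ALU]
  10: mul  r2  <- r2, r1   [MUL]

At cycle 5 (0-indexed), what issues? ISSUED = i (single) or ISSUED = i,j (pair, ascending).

ISSUED = 6,7

0. ld.MEM/blt.BR @i0+i1  | 2-wide
1. mul.MUL @i2  | RAW+WAW r1
2. and.ALU @i3  | RAW r1
3. add.ALU @i4  | RAW r6
4. st.MEM @i5  | no-port MEM/MEM
5. ld.MEM/add.ALU @i6+i7  | 2-wide
6. xor.ALU @i8  | WAW r1
7. and.ALU @i9  | RAW r1
8. mul.MUL @i10  | tail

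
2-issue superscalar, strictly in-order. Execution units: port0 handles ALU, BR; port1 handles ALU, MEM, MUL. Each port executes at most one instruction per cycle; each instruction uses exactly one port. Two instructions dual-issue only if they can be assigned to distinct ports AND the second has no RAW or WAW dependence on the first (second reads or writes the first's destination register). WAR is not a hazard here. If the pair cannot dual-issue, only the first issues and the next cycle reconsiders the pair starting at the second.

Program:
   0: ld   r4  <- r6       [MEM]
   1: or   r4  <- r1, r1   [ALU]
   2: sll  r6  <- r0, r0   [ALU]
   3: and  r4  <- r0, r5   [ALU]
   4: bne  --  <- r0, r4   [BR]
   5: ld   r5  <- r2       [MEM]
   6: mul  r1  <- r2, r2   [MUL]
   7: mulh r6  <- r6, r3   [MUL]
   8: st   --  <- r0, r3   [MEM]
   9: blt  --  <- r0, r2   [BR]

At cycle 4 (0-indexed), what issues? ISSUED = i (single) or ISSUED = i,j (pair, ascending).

#0 head=0: ld i0 WAW r4
#1 head=1: or sll i1&i2 dual
#2 head=3: and i3 RAW r4
#3 head=4: bne ld i4&i5 dual
#4 head=6: mul i6 no-port MUL/MUL
#5 head=7: mulh i7 no-port MUL/MEM
#6 head=8: st blt i8&i9 dual

ISSUED = 6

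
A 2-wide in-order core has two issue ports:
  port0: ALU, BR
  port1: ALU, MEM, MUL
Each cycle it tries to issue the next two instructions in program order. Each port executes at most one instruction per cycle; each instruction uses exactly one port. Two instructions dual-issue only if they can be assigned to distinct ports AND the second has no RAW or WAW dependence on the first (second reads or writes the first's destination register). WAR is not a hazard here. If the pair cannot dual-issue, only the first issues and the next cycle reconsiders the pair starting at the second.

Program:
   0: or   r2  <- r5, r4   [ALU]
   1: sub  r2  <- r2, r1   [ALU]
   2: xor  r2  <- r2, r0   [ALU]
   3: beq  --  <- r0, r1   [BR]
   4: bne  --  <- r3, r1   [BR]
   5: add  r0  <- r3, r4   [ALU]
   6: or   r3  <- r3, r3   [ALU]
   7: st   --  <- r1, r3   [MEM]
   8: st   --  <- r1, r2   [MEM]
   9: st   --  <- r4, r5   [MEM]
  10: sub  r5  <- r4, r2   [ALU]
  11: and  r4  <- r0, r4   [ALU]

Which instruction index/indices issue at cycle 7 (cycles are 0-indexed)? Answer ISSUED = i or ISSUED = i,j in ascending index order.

ISSUED = 9,10

0. or.ALU @i0  | RAW+WAW r2
1. sub.ALU @i1  | RAW+WAW r2
2. xor.ALU beq.BR @i2&i3  | 2-wide
3. bne.BR add.ALU @i4&i5  | 2-wide
4. or.ALU @i6  | RAW r3
5. st.MEM @i7  | no-port MEM/MEM
6. st.MEM @i8  | no-port MEM/MEM
7. st.MEM sub.ALU @i9&i10  | 2-wide
8. and.ALU @i11  | tail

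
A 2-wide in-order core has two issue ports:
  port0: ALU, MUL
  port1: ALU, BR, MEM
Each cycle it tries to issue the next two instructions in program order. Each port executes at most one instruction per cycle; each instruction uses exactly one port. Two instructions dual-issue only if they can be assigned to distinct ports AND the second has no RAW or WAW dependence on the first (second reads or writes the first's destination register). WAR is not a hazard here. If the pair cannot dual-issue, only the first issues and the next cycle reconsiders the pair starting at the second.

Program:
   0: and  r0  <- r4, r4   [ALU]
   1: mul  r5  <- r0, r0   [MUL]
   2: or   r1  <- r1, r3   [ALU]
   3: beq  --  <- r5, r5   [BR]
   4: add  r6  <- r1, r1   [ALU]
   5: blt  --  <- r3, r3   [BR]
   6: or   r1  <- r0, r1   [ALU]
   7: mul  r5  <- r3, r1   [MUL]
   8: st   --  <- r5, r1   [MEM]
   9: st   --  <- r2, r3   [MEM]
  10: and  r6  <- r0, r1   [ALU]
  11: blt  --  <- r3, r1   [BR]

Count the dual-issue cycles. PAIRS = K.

[0] i0  and  -- RAW r0
[1] i1/i2  mul/or  -- dual
[2] i3/i4  beq/add  -- dual
[3] i5/i6  blt/or  -- dual
[4] i7  mul  -- RAW r5
[5] i8  st  -- no-port MEM/MEM
[6] i9/i10  st/and  -- dual
[7] i11  blt  -- tail

PAIRS = 4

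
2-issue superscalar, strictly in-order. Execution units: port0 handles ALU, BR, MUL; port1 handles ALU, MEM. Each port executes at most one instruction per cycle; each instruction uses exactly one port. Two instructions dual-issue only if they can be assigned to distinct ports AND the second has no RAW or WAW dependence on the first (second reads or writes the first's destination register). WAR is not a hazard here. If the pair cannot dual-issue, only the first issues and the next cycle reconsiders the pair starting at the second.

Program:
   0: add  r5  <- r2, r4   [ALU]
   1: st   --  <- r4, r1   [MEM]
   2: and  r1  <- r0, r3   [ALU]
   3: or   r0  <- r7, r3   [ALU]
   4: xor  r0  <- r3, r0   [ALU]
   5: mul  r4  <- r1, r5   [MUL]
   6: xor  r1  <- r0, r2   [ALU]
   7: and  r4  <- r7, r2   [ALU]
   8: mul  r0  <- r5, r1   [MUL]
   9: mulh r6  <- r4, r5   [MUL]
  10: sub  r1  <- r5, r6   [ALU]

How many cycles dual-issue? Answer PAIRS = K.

[0] i0&i1  add;st  -- dual
[1] i2&i3  and;or  -- dual
[2] i4&i5  xor;mul  -- dual
[3] i6&i7  xor;and  -- dual
[4] i8  mul  -- no-port MUL/MUL
[5] i9  mulh  -- RAW r6
[6] i10  sub  -- tail

PAIRS = 4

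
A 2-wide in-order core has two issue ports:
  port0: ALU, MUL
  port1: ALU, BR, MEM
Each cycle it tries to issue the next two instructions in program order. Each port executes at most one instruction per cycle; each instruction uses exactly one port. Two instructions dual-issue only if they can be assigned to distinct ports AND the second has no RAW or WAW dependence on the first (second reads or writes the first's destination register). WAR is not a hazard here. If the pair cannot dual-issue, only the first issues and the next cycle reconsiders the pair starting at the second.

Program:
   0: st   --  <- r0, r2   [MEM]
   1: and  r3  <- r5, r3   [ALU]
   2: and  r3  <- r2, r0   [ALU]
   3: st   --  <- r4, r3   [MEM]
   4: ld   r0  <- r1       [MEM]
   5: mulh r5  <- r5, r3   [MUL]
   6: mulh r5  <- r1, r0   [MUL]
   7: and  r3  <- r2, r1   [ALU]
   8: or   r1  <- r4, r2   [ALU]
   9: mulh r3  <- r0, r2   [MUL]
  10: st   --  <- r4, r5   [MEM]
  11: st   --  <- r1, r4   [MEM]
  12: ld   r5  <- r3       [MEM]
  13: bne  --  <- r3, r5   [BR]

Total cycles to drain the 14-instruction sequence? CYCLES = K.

CYCLES = 10

#0 head=0: st/and i0,i1 pair
#1 head=2: and i2 RAW r3
#2 head=3: st i3 no-port MEM/MEM
#3 head=4: ld/mulh i4,i5 pair
#4 head=6: mulh/and i6,i7 pair
#5 head=8: or/mulh i8,i9 pair
#6 head=10: st i10 no-port MEM/MEM
#7 head=11: st i11 no-port MEM/MEM
#8 head=12: ld i12 no-port MEM/BR
#9 head=13: bne i13 tail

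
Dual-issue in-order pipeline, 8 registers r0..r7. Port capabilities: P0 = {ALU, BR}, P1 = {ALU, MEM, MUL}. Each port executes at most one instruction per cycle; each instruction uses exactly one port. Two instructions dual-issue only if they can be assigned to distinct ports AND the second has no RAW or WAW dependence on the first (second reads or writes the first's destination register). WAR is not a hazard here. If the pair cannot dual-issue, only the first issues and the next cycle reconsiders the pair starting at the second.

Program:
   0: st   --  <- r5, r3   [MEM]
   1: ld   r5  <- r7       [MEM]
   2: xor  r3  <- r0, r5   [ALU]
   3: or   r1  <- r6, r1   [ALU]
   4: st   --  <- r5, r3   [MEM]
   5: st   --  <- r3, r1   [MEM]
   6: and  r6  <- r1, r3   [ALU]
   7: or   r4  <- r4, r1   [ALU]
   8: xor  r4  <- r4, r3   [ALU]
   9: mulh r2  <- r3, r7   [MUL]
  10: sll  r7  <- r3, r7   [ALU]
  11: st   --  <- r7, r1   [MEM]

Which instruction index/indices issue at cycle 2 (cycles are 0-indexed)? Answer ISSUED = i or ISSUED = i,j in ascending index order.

t=0 i0:st.MEM ; no-port MEM/MEM
t=1 i1:ld.MEM ; RAW r5
t=2 i2,i3:xor.ALU;or.ALU ; pair
t=3 i4:st.MEM ; no-port MEM/MEM
t=4 i5,i6:st.MEM;and.ALU ; pair
t=5 i7:or.ALU ; RAW+WAW r4
t=6 i8,i9:xor.ALU;mulh.MUL ; pair
t=7 i10:sll.ALU ; RAW r7
t=8 i11:st.MEM ; tail

ISSUED = 2,3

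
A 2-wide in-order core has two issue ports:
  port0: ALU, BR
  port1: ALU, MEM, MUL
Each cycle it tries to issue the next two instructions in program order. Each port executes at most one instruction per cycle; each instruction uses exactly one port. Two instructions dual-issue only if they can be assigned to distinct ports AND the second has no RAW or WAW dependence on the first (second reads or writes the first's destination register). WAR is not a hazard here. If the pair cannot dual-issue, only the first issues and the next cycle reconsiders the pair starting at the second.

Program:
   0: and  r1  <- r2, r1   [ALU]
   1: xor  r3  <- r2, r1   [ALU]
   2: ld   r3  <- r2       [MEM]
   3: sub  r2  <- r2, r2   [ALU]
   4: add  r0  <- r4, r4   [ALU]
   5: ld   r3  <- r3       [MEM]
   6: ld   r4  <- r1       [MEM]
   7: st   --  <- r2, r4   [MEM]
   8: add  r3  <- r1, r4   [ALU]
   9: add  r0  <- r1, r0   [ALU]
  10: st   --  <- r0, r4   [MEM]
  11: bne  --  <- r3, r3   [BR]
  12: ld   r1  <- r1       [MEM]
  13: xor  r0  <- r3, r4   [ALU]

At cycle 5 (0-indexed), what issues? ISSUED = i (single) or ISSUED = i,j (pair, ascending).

ISSUED = 7,8

c0: i0 and.ALU  RAW r1
c1: i1 xor.ALU  WAW r3
c2: i2&i3 ld.MEM/sub.ALU  2-wide
c3: i4&i5 add.ALU/ld.MEM  2-wide
c4: i6 ld.MEM  no-port MEM/MEM
c5: i7&i8 st.MEM/add.ALU  2-wide
c6: i9 add.ALU  RAW r0
c7: i10&i11 st.MEM/bne.BR  2-wide
c8: i12&i13 ld.MEM/xor.ALU  2-wide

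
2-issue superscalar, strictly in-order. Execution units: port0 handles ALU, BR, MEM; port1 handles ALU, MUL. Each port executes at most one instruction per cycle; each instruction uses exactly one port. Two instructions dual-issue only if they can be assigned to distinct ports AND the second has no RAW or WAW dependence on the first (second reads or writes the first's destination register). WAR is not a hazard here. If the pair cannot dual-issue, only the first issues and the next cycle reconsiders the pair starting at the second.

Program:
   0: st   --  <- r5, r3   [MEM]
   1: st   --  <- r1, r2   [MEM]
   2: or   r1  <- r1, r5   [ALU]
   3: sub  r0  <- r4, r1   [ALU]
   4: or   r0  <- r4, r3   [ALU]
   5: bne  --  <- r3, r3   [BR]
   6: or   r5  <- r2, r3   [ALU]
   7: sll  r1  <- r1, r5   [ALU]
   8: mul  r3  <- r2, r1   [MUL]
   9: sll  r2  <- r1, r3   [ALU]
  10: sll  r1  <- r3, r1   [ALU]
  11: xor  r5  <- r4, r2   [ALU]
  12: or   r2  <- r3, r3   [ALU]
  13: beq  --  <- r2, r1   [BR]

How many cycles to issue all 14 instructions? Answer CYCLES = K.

CYCLES = 10

[0] i0  st  -- no-port MEM/MEM
[1] i1&i2  st+or  -- pair
[2] i3  sub  -- WAW r0
[3] i4&i5  or+bne  -- pair
[4] i6  or  -- RAW r5
[5] i7  sll  -- RAW r1
[6] i8  mul  -- RAW r3
[7] i9&i10  sll+sll  -- pair
[8] i11&i12  xor+or  -- pair
[9] i13  beq  -- tail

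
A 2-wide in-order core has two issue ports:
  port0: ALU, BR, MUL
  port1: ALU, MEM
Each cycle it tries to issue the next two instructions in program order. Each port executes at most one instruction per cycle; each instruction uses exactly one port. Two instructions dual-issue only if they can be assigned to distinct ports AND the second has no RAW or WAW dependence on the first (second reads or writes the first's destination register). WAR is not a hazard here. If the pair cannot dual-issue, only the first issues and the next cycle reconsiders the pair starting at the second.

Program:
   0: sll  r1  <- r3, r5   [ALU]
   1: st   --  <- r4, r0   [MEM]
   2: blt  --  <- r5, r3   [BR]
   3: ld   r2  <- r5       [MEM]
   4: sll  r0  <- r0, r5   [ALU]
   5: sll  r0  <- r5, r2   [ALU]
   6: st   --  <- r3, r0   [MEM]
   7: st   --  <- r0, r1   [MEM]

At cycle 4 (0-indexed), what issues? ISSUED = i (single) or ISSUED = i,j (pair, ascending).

#0 head=0: sll.ALU+st.MEM i0+i1 pair
#1 head=2: blt.BR+ld.MEM i2+i3 pair
#2 head=4: sll.ALU i4 WAW r0
#3 head=5: sll.ALU i5 RAW r0
#4 head=6: st.MEM i6 no-port MEM/MEM
#5 head=7: st.MEM i7 tail

ISSUED = 6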